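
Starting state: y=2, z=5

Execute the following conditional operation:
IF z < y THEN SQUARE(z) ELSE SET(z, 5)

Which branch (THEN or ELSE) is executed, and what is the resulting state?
Branch: ELSE, Final state: y=2, z=5

Evaluating condition: z < y
z = 5, y = 2
Condition is False, so ELSE branch executes
After SET(z, 5): y=2, z=5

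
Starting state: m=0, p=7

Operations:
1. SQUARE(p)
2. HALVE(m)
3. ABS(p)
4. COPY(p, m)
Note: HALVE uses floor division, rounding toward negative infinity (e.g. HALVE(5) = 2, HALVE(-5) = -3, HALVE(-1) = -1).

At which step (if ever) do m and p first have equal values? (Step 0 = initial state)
Step 4

m and p first become equal after step 4.

Comparing values at each step:
Initial: m=0, p=7
After step 1: m=0, p=49
After step 2: m=0, p=49
After step 3: m=0, p=49
After step 4: m=0, p=0 ← equal!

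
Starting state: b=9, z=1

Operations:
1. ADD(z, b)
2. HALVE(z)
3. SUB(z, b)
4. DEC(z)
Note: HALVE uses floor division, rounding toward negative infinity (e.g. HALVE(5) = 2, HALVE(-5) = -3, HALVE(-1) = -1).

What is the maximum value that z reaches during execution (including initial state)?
10

Values of z at each step:
Initial: z = 1
After step 1: z = 10 ← maximum
After step 2: z = 5
After step 3: z = -4
After step 4: z = -5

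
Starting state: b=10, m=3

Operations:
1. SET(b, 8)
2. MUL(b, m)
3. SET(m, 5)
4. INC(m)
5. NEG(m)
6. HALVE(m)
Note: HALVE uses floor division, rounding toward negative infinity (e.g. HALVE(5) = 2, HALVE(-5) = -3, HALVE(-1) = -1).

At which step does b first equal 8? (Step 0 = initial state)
Step 1

Tracing b:
Initial: b = 10
After step 1: b = 8 ← first occurrence
After step 2: b = 24
After step 3: b = 24
After step 4: b = 24
After step 5: b = 24
After step 6: b = 24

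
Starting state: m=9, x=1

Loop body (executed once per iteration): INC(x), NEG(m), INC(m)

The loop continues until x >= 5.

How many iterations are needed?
4

Tracing iterations:
Initial: m=9, x=1
After iteration 1: m=-8, x=2
After iteration 2: m=9, x=3
After iteration 3: m=-8, x=4
After iteration 4: m=9, x=5
x >= 5 now holds, so the loop exits after 4 iterations.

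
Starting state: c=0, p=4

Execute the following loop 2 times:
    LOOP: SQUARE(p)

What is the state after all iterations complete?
c=0, p=256

Iteration trace:
Start: c=0, p=4
After iteration 1: c=0, p=16
After iteration 2: c=0, p=256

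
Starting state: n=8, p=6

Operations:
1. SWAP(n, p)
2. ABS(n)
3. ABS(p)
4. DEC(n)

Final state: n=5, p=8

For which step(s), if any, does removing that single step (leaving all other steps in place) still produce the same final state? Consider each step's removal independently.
Step(s) 2, 3

Testing removal of each single step:
Without step 1: final = n=7, p=6 (different)
Without step 2: final = n=5, p=8 (same)
Without step 3: final = n=5, p=8 (same)
Without step 4: final = n=6, p=8 (different)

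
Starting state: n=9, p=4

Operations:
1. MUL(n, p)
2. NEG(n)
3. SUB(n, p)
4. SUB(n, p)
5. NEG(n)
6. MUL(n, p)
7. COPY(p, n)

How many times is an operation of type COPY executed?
1

Counting COPY operations:
Step 7: COPY(p, n) ← COPY
Total: 1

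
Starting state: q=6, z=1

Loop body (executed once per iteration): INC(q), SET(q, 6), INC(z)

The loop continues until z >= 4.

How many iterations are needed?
3

Tracing iterations:
Initial: q=6, z=1
After iteration 1: q=6, z=2
After iteration 2: q=6, z=3
After iteration 3: q=6, z=4
z >= 4 now holds, so the loop exits after 3 iterations.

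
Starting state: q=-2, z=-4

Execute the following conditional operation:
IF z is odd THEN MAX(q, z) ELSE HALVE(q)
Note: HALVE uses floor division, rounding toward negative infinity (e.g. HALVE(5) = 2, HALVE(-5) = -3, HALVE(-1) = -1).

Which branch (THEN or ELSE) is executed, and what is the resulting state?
Branch: ELSE, Final state: q=-1, z=-4

Evaluating condition: z is odd
Condition is False, so ELSE branch executes
After HALVE(q): q=-1, z=-4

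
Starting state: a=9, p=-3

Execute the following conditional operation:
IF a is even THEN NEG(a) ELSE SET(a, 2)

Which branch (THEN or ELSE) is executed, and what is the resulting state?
Branch: ELSE, Final state: a=2, p=-3

Evaluating condition: a is even
Condition is False, so ELSE branch executes
After SET(a, 2): a=2, p=-3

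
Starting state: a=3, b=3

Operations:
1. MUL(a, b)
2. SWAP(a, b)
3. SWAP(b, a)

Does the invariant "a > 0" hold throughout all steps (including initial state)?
Yes

The invariant holds at every step.

State at each step:
Initial: a=3, b=3
After step 1: a=9, b=3
After step 2: a=3, b=9
After step 3: a=9, b=3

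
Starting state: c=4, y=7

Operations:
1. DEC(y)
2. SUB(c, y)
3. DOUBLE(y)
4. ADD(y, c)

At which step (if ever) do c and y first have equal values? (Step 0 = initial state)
Never

c and y never become equal during execution.

Comparing values at each step:
Initial: c=4, y=7
After step 1: c=4, y=6
After step 2: c=-2, y=6
After step 3: c=-2, y=12
After step 4: c=-2, y=10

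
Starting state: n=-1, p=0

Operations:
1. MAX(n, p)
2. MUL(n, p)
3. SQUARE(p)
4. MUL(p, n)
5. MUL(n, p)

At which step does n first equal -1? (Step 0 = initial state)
Step 0

Tracing n:
Initial: n = -1 ← first occurrence
After step 1: n = 0
After step 2: n = 0
After step 3: n = 0
After step 4: n = 0
After step 5: n = 0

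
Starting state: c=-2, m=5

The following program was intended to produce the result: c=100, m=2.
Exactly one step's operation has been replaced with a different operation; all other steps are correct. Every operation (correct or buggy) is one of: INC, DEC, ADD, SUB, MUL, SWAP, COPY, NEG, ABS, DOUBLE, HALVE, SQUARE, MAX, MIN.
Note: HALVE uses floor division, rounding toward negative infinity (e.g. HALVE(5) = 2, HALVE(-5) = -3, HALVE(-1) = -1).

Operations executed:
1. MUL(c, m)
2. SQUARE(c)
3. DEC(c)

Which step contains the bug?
Step 3

Trace with buggy code:
Initial: c=-2, m=5
After step 1: c=-10, m=5
After step 2: c=100, m=5
After step 3: c=99, m=5
Actual final c=99, m=5 ≠ expected c=100, m=2.
Step 3 is the only position where a single-operation replacement can produce the expected result.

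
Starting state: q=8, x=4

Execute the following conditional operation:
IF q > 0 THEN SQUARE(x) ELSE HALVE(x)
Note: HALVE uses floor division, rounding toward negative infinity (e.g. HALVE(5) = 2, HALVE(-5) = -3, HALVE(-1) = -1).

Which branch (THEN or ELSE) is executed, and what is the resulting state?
Branch: THEN, Final state: q=8, x=16

Evaluating condition: q > 0
q = 8
Condition is True, so THEN branch executes
After SQUARE(x): q=8, x=16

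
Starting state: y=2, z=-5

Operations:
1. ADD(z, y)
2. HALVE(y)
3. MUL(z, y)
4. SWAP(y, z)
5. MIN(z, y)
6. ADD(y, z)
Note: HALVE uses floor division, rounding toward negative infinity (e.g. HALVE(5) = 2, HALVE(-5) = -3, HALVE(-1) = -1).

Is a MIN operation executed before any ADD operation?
No

First MIN: step 5
First ADD: step 1
Since 5 > 1, ADD comes first.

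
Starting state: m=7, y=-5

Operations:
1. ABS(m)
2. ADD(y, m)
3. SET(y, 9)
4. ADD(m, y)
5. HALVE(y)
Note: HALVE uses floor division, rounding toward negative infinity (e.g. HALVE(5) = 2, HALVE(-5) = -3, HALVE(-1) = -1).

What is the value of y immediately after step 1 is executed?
y = -5

Tracing y through execution:
Initial: y = -5
After step 1 (ABS(m)): y = -5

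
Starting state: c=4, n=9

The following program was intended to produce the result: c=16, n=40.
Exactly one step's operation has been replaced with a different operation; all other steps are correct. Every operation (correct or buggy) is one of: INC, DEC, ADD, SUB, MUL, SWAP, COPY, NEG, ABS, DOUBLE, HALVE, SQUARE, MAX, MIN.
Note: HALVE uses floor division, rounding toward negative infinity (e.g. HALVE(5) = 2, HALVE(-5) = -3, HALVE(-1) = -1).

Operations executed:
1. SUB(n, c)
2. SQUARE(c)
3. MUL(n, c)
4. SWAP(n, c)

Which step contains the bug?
Step 4

Trace with buggy code:
Initial: c=4, n=9
After step 1: c=4, n=5
After step 2: c=16, n=5
After step 3: c=16, n=80
After step 4: c=80, n=16
Actual final c=80, n=16 ≠ expected c=16, n=40.
Step 4 is the only position where a single-operation replacement can produce the expected result.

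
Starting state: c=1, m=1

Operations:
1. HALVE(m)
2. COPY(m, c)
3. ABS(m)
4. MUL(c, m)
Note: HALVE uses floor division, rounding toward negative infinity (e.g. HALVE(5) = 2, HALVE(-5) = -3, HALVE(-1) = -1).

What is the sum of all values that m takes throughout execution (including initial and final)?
4

Values of m at each step:
Initial: m = 1
After step 1: m = 0
After step 2: m = 1
After step 3: m = 1
After step 4: m = 1
Sum = 1 + 0 + 1 + 1 + 1 = 4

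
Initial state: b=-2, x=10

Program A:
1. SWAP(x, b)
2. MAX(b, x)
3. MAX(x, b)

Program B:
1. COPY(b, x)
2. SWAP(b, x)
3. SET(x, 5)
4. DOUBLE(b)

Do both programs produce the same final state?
No

Program A final state: b=10, x=10
Program B final state: b=20, x=5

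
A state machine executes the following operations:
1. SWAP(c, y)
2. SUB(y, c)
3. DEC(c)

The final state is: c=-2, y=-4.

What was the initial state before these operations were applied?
c=-5, y=-1

Working backwards:
Final state: c=-2, y=-4
Before step 3 (DEC(c)): c=-1, y=-4
Before step 2 (SUB(y, c)): c=-1, y=-5
Before step 1 (SWAP(c, y)): c=-5, y=-1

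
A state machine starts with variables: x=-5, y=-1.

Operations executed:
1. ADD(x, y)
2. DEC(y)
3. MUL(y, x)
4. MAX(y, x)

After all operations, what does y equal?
y = 12

Tracing execution:
Step 1: ADD(x, y) → y = -1
Step 2: DEC(y) → y = -2
Step 3: MUL(y, x) → y = 12
Step 4: MAX(y, x) → y = 12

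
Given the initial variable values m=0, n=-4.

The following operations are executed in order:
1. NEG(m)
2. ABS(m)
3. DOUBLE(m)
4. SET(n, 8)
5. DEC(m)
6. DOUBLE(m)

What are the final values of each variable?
{m: -2, n: 8}

Step-by-step execution:
Initial: m=0, n=-4
After step 1 (NEG(m)): m=0, n=-4
After step 2 (ABS(m)): m=0, n=-4
After step 3 (DOUBLE(m)): m=0, n=-4
After step 4 (SET(n, 8)): m=0, n=8
After step 5 (DEC(m)): m=-1, n=8
After step 6 (DOUBLE(m)): m=-2, n=8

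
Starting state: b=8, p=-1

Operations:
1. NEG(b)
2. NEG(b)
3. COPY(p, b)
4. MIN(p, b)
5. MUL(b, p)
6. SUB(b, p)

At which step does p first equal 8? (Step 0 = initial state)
Step 3

Tracing p:
Initial: p = -1
After step 1: p = -1
After step 2: p = -1
After step 3: p = 8 ← first occurrence
After step 4: p = 8
After step 5: p = 8
After step 6: p = 8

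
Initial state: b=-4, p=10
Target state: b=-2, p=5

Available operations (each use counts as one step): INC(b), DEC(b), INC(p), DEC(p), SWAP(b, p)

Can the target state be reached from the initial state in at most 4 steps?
No

The target state cannot be reached within 4 steps.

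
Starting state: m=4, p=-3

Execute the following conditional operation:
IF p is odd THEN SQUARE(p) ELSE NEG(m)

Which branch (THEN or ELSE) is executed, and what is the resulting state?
Branch: THEN, Final state: m=4, p=9

Evaluating condition: p is odd
Condition is True, so THEN branch executes
After SQUARE(p): m=4, p=9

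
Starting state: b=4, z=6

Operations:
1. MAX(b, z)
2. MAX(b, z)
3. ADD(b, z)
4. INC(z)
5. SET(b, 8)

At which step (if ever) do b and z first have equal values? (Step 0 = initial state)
Step 1

b and z first become equal after step 1.

Comparing values at each step:
Initial: b=4, z=6
After step 1: b=6, z=6 ← equal!
After step 2: b=6, z=6 ← equal!
After step 3: b=12, z=6
After step 4: b=12, z=7
After step 5: b=8, z=7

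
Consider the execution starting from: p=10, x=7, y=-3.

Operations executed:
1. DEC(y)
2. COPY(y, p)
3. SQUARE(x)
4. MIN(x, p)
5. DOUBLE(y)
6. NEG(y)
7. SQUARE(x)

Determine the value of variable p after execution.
p = 10

Tracing execution:
Step 1: DEC(y) → p = 10
Step 2: COPY(y, p) → p = 10
Step 3: SQUARE(x) → p = 10
Step 4: MIN(x, p) → p = 10
Step 5: DOUBLE(y) → p = 10
Step 6: NEG(y) → p = 10
Step 7: SQUARE(x) → p = 10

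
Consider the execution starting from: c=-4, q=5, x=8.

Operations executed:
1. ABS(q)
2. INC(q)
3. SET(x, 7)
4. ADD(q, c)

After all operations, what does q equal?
q = 2

Tracing execution:
Step 1: ABS(q) → q = 5
Step 2: INC(q) → q = 6
Step 3: SET(x, 7) → q = 6
Step 4: ADD(q, c) → q = 2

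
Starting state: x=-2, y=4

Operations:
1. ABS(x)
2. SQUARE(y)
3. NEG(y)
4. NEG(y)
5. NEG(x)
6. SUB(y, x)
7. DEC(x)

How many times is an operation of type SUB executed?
1

Counting SUB operations:
Step 6: SUB(y, x) ← SUB
Total: 1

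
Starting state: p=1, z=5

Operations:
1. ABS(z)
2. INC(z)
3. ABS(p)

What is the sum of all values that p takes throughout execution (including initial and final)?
4

Values of p at each step:
Initial: p = 1
After step 1: p = 1
After step 2: p = 1
After step 3: p = 1
Sum = 1 + 1 + 1 + 1 = 4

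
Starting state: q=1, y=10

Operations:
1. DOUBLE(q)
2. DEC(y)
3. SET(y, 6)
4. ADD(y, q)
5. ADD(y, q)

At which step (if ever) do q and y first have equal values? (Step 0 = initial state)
Never

q and y never become equal during execution.

Comparing values at each step:
Initial: q=1, y=10
After step 1: q=2, y=10
After step 2: q=2, y=9
After step 3: q=2, y=6
After step 4: q=2, y=8
After step 5: q=2, y=10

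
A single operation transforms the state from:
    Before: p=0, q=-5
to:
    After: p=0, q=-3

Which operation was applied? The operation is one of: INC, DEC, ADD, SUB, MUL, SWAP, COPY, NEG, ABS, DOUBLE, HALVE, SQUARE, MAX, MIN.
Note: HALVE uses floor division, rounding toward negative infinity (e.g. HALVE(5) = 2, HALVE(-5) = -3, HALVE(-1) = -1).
HALVE(q)

Analyzing the change:
Before: p=0, q=-5
After: p=0, q=-3
Variable q changed from -5 to -3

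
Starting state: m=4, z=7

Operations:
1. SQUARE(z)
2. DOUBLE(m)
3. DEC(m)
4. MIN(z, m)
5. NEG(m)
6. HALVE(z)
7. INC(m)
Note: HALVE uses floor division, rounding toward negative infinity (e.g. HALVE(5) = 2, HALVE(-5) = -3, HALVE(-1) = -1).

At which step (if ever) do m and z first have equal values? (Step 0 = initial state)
Step 4

m and z first become equal after step 4.

Comparing values at each step:
Initial: m=4, z=7
After step 1: m=4, z=49
After step 2: m=8, z=49
After step 3: m=7, z=49
After step 4: m=7, z=7 ← equal!
After step 5: m=-7, z=7
After step 6: m=-7, z=3
After step 7: m=-6, z=3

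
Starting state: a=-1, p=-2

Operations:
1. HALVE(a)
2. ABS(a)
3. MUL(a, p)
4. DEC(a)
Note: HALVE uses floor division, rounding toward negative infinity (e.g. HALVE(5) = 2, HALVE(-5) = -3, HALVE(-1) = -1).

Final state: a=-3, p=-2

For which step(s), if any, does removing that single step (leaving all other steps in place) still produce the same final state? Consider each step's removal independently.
Step(s) 1

Testing removal of each single step:
Without step 1: final = a=-3, p=-2 (same)
Without step 2: final = a=1, p=-2 (different)
Without step 3: final = a=0, p=-2 (different)
Without step 4: final = a=-2, p=-2 (different)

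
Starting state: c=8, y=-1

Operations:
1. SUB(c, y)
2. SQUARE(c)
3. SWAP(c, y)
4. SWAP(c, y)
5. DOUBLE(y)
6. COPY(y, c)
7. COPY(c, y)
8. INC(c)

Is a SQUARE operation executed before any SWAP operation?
Yes

First SQUARE: step 2
First SWAP: step 3
Since 2 < 3, SQUARE comes first.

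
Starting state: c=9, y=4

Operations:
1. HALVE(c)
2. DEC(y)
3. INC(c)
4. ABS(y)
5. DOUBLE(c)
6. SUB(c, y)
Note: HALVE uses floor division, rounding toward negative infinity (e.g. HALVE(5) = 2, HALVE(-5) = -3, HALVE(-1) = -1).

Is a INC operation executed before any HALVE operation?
No

First INC: step 3
First HALVE: step 1
Since 3 > 1, HALVE comes first.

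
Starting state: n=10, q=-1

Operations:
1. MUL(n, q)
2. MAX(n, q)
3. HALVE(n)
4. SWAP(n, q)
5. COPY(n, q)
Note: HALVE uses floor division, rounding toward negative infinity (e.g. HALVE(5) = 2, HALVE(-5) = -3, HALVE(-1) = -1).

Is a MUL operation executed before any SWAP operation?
Yes

First MUL: step 1
First SWAP: step 4
Since 1 < 4, MUL comes first.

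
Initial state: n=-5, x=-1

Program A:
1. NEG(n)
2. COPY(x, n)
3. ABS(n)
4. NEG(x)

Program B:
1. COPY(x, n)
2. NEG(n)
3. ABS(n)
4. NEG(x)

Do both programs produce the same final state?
No

Program A final state: n=5, x=-5
Program B final state: n=5, x=5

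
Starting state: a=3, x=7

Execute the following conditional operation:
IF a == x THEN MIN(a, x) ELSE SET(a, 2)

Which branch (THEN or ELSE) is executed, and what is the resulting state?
Branch: ELSE, Final state: a=2, x=7

Evaluating condition: a == x
a = 3, x = 7
Condition is False, so ELSE branch executes
After SET(a, 2): a=2, x=7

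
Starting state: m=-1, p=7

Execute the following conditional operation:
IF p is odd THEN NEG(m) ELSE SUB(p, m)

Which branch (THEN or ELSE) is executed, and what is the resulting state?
Branch: THEN, Final state: m=1, p=7

Evaluating condition: p is odd
Condition is True, so THEN branch executes
After NEG(m): m=1, p=7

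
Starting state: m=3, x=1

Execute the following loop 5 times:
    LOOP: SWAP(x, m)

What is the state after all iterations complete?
m=1, x=3

Iteration trace:
Start: m=3, x=1
After iteration 1: m=1, x=3
After iteration 2: m=3, x=1
After iteration 3: m=1, x=3
After iteration 4: m=3, x=1
After iteration 5: m=1, x=3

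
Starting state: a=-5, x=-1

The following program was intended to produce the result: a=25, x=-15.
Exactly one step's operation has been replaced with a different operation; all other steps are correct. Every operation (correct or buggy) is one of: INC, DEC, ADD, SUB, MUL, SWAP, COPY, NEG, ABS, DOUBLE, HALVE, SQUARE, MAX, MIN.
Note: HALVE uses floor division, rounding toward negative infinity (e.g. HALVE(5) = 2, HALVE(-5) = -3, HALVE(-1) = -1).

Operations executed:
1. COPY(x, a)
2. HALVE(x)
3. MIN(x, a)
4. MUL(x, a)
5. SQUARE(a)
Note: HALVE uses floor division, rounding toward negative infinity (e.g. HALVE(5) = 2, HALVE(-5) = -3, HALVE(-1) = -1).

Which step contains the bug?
Step 3

Trace with buggy code:
Initial: a=-5, x=-1
After step 1: a=-5, x=-5
After step 2: a=-5, x=-3
After step 3: a=-5, x=-5
After step 4: a=-5, x=25
After step 5: a=25, x=25
Actual final a=25, x=25 ≠ expected a=25, x=-15.
Step 3 is the only position where a single-operation replacement can produce the expected result.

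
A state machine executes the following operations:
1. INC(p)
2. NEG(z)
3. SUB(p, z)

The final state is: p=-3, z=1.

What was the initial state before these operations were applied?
p=-3, z=-1

Working backwards:
Final state: p=-3, z=1
Before step 3 (SUB(p, z)): p=-2, z=1
Before step 2 (NEG(z)): p=-2, z=-1
Before step 1 (INC(p)): p=-3, z=-1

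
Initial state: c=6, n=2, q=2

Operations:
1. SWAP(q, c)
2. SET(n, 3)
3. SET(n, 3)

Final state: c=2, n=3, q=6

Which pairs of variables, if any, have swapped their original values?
(q, c)

Comparing initial and final values:
n: 2 → 3
q: 2 → 6
c: 6 → 2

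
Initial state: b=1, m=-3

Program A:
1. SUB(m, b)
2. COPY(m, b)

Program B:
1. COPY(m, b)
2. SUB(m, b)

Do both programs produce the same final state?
No

Program A final state: b=1, m=1
Program B final state: b=1, m=0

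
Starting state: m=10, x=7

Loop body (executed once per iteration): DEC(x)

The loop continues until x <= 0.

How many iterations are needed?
7

Tracing iterations:
Initial: m=10, x=7
After iteration 1: m=10, x=6
After iteration 2: m=10, x=5
After iteration 3: m=10, x=4
After iteration 4: m=10, x=3
After iteration 5: m=10, x=2
After iteration 6: m=10, x=1
After iteration 7: m=10, x=0
x <= 0 now holds, so the loop exits after 7 iterations.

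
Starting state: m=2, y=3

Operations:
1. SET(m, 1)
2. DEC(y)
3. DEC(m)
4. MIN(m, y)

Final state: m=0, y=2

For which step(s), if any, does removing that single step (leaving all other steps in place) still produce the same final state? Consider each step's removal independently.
Step(s) 4

Testing removal of each single step:
Without step 1: final = m=1, y=2 (different)
Without step 2: final = m=0, y=3 (different)
Without step 3: final = m=1, y=2 (different)
Without step 4: final = m=0, y=2 (same)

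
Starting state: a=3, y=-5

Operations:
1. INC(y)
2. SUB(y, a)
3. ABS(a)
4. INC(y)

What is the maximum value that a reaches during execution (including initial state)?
3

Values of a at each step:
Initial: a = 3 ← maximum
After step 1: a = 3
After step 2: a = 3
After step 3: a = 3
After step 4: a = 3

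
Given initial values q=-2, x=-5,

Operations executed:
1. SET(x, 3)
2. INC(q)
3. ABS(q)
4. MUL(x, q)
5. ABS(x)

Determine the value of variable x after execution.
x = 3

Tracing execution:
Step 1: SET(x, 3) → x = 3
Step 2: INC(q) → x = 3
Step 3: ABS(q) → x = 3
Step 4: MUL(x, q) → x = 3
Step 5: ABS(x) → x = 3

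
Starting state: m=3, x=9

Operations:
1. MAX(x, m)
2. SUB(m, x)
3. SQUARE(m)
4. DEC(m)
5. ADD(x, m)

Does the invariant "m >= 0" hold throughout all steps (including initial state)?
No, violated after step 2

The invariant is violated after step 2.

State at each step:
Initial: m=3, x=9
After step 1: m=3, x=9
After step 2: m=-6, x=9
After step 3: m=36, x=9
After step 4: m=35, x=9
After step 5: m=35, x=44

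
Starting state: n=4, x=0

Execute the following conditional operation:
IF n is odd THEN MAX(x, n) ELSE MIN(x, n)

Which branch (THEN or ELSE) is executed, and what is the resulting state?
Branch: ELSE, Final state: n=4, x=0

Evaluating condition: n is odd
Condition is False, so ELSE branch executes
After MIN(x, n): n=4, x=0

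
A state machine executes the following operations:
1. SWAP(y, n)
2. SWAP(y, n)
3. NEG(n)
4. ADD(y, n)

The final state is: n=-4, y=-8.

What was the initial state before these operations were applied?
n=4, y=-4

Working backwards:
Final state: n=-4, y=-8
Before step 4 (ADD(y, n)): n=-4, y=-4
Before step 3 (NEG(n)): n=4, y=-4
Before step 2 (SWAP(y, n)): n=-4, y=4
Before step 1 (SWAP(y, n)): n=4, y=-4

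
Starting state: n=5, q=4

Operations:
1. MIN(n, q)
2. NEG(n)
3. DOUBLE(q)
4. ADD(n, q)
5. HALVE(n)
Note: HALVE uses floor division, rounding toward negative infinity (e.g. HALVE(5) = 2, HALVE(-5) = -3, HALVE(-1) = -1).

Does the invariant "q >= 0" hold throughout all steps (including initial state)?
Yes

The invariant holds at every step.

State at each step:
Initial: n=5, q=4
After step 1: n=4, q=4
After step 2: n=-4, q=4
After step 3: n=-4, q=8
After step 4: n=4, q=8
After step 5: n=2, q=8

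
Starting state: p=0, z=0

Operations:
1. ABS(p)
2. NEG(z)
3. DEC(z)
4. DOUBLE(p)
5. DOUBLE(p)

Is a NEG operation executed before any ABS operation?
No

First NEG: step 2
First ABS: step 1
Since 2 > 1, ABS comes first.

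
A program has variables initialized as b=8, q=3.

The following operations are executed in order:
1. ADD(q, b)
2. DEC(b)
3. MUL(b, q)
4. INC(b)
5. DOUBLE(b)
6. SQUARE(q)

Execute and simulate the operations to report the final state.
{b: 156, q: 121}

Step-by-step execution:
Initial: b=8, q=3
After step 1 (ADD(q, b)): b=8, q=11
After step 2 (DEC(b)): b=7, q=11
After step 3 (MUL(b, q)): b=77, q=11
After step 4 (INC(b)): b=78, q=11
After step 5 (DOUBLE(b)): b=156, q=11
After step 6 (SQUARE(q)): b=156, q=121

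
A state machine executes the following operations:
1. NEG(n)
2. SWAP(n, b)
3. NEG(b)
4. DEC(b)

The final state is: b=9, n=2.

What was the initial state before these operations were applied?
b=2, n=10

Working backwards:
Final state: b=9, n=2
Before step 4 (DEC(b)): b=10, n=2
Before step 3 (NEG(b)): b=-10, n=2
Before step 2 (SWAP(n, b)): b=2, n=-10
Before step 1 (NEG(n)): b=2, n=10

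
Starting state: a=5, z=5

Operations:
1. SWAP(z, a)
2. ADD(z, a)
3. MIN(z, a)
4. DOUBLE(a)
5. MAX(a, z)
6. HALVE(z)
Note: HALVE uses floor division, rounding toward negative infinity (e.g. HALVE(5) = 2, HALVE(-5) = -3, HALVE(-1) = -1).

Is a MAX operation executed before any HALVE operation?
Yes

First MAX: step 5
First HALVE: step 6
Since 5 < 6, MAX comes first.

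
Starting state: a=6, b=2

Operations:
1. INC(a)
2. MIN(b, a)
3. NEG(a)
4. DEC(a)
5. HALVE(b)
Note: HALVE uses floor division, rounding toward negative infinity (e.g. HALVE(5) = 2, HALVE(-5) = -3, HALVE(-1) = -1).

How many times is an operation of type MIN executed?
1

Counting MIN operations:
Step 2: MIN(b, a) ← MIN
Total: 1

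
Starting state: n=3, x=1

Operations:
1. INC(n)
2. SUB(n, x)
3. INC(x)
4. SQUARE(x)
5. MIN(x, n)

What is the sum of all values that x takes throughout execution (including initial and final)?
12

Values of x at each step:
Initial: x = 1
After step 1: x = 1
After step 2: x = 1
After step 3: x = 2
After step 4: x = 4
After step 5: x = 3
Sum = 1 + 1 + 1 + 2 + 4 + 3 = 12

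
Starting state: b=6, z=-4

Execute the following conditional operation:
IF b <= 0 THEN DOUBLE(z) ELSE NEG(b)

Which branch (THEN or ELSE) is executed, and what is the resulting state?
Branch: ELSE, Final state: b=-6, z=-4

Evaluating condition: b <= 0
b = 6
Condition is False, so ELSE branch executes
After NEG(b): b=-6, z=-4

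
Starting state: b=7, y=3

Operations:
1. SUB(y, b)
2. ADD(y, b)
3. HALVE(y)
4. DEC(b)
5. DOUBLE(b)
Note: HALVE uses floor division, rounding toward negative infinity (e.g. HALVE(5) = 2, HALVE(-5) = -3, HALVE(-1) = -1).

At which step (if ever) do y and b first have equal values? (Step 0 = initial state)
Never

y and b never become equal during execution.

Comparing values at each step:
Initial: y=3, b=7
After step 1: y=-4, b=7
After step 2: y=3, b=7
After step 3: y=1, b=7
After step 4: y=1, b=6
After step 5: y=1, b=12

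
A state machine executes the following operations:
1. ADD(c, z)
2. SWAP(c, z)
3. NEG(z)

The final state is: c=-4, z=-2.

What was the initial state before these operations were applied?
c=6, z=-4

Working backwards:
Final state: c=-4, z=-2
Before step 3 (NEG(z)): c=-4, z=2
Before step 2 (SWAP(c, z)): c=2, z=-4
Before step 1 (ADD(c, z)): c=6, z=-4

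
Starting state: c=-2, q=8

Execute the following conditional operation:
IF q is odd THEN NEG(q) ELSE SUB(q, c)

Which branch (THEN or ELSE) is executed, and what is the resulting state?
Branch: ELSE, Final state: c=-2, q=10

Evaluating condition: q is odd
Condition is False, so ELSE branch executes
After SUB(q, c): c=-2, q=10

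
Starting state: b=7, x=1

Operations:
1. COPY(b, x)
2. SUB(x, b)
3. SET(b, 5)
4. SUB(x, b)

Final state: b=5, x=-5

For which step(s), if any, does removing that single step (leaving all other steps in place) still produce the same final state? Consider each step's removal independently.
None - removing any single step changes the final result

Testing removal of each single step:
Without step 1: final = b=5, x=-11 (different)
Without step 2: final = b=5, x=-4 (different)
Without step 3: final = b=1, x=-1 (different)
Without step 4: final = b=5, x=0 (different)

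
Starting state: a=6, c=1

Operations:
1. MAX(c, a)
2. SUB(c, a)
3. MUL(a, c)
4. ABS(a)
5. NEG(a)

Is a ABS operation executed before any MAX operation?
No

First ABS: step 4
First MAX: step 1
Since 4 > 1, MAX comes first.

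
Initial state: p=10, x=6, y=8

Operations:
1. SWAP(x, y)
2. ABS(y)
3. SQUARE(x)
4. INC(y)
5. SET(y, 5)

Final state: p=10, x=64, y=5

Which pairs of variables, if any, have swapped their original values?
None

Comparing initial and final values:
p: 10 → 10
y: 8 → 5
x: 6 → 64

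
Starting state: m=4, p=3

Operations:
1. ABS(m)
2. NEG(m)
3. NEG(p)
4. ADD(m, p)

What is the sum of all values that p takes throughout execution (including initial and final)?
3

Values of p at each step:
Initial: p = 3
After step 1: p = 3
After step 2: p = 3
After step 3: p = -3
After step 4: p = -3
Sum = 3 + 3 + 3 + -3 + -3 = 3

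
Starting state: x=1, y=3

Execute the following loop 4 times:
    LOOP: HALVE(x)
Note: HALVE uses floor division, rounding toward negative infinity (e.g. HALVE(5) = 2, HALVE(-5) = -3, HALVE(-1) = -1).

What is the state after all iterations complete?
x=0, y=3

Iteration trace:
Start: x=1, y=3
After iteration 1: x=0, y=3
After iteration 2: x=0, y=3
After iteration 3: x=0, y=3
After iteration 4: x=0, y=3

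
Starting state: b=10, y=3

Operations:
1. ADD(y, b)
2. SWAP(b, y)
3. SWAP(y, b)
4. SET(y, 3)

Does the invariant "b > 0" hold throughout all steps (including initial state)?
Yes

The invariant holds at every step.

State at each step:
Initial: b=10, y=3
After step 1: b=10, y=13
After step 2: b=13, y=10
After step 3: b=10, y=13
After step 4: b=10, y=3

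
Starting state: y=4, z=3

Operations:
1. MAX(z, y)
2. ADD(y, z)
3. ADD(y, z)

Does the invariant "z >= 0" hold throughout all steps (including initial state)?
Yes

The invariant holds at every step.

State at each step:
Initial: y=4, z=3
After step 1: y=4, z=4
After step 2: y=8, z=4
After step 3: y=12, z=4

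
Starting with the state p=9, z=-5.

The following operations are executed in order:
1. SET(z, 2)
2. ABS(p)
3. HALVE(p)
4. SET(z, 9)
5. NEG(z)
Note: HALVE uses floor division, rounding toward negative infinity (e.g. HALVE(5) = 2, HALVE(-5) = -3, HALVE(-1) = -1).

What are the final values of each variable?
{p: 4, z: -9}

Step-by-step execution:
Initial: p=9, z=-5
After step 1 (SET(z, 2)): p=9, z=2
After step 2 (ABS(p)): p=9, z=2
After step 3 (HALVE(p)): p=4, z=2
After step 4 (SET(z, 9)): p=4, z=9
After step 5 (NEG(z)): p=4, z=-9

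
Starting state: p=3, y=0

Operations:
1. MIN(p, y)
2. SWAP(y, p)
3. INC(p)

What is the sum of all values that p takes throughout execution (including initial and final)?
4

Values of p at each step:
Initial: p = 3
After step 1: p = 0
After step 2: p = 0
After step 3: p = 1
Sum = 3 + 0 + 0 + 1 = 4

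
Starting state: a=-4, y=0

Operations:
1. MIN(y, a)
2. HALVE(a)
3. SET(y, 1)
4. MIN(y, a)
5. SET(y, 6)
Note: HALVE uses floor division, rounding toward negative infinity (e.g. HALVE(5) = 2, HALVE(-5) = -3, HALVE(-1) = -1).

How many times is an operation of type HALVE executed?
1

Counting HALVE operations:
Step 2: HALVE(a) ← HALVE
Total: 1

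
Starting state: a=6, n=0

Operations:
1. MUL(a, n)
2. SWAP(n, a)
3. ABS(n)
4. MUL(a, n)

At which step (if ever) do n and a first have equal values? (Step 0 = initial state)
Step 1

n and a first become equal after step 1.

Comparing values at each step:
Initial: n=0, a=6
After step 1: n=0, a=0 ← equal!
After step 2: n=0, a=0 ← equal!
After step 3: n=0, a=0 ← equal!
After step 4: n=0, a=0 ← equal!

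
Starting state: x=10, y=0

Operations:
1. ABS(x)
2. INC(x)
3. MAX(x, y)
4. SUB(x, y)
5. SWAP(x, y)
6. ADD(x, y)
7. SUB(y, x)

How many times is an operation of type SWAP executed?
1

Counting SWAP operations:
Step 5: SWAP(x, y) ← SWAP
Total: 1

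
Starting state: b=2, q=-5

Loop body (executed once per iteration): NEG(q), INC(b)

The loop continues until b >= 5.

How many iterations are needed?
3

Tracing iterations:
Initial: b=2, q=-5
After iteration 1: b=3, q=5
After iteration 2: b=4, q=-5
After iteration 3: b=5, q=5
b >= 5 now holds, so the loop exits after 3 iterations.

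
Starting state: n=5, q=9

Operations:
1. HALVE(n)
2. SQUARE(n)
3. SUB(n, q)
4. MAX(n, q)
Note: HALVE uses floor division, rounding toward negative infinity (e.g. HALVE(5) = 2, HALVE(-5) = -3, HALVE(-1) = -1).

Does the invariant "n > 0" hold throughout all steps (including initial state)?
No, violated after step 3

The invariant is violated after step 3.

State at each step:
Initial: n=5, q=9
After step 1: n=2, q=9
After step 2: n=4, q=9
After step 3: n=-5, q=9
After step 4: n=9, q=9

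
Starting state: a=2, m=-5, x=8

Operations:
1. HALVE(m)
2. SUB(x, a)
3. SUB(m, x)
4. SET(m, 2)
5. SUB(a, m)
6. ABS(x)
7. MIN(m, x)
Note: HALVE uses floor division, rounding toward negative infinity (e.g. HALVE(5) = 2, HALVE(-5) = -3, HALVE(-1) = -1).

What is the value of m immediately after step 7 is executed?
m = 2

Tracing m through execution:
Initial: m = -5
After step 1 (HALVE(m)): m = -3
After step 2 (SUB(x, a)): m = -3
After step 3 (SUB(m, x)): m = -9
After step 4 (SET(m, 2)): m = 2
After step 5 (SUB(a, m)): m = 2
After step 6 (ABS(x)): m = 2
After step 7 (MIN(m, x)): m = 2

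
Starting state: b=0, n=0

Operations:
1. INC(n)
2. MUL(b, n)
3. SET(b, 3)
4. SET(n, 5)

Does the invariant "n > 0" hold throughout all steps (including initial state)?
No, violated at the initial state

The invariant is violated at the initial state (step 0).

State at each step:
Initial: b=0, n=0
After step 1: b=0, n=1
After step 2: b=0, n=1
After step 3: b=3, n=1
After step 4: b=3, n=5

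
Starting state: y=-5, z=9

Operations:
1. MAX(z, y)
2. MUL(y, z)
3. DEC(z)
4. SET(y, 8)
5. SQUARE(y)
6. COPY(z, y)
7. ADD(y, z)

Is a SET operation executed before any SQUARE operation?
Yes

First SET: step 4
First SQUARE: step 5
Since 4 < 5, SET comes first.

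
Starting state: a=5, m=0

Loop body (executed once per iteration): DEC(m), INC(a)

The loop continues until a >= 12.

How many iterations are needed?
7

Tracing iterations:
Initial: a=5, m=0
After iteration 1: a=6, m=-1
After iteration 2: a=7, m=-2
After iteration 3: a=8, m=-3
After iteration 4: a=9, m=-4
After iteration 5: a=10, m=-5
After iteration 6: a=11, m=-6
After iteration 7: a=12, m=-7
a >= 12 now holds, so the loop exits after 7 iterations.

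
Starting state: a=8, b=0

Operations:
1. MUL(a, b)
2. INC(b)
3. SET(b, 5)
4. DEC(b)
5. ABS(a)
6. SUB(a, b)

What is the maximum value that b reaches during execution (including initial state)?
5

Values of b at each step:
Initial: b = 0
After step 1: b = 0
After step 2: b = 1
After step 3: b = 5 ← maximum
After step 4: b = 4
After step 5: b = 4
After step 6: b = 4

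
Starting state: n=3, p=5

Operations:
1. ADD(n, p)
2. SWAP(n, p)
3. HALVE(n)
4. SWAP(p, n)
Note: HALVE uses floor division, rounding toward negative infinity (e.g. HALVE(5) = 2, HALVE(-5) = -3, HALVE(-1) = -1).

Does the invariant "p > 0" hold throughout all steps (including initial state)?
Yes

The invariant holds at every step.

State at each step:
Initial: n=3, p=5
After step 1: n=8, p=5
After step 2: n=5, p=8
After step 3: n=2, p=8
After step 4: n=8, p=2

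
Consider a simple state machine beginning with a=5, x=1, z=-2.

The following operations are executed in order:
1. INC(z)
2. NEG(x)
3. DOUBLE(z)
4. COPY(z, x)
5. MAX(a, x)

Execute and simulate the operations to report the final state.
{a: 5, x: -1, z: -1}

Step-by-step execution:
Initial: a=5, x=1, z=-2
After step 1 (INC(z)): a=5, x=1, z=-1
After step 2 (NEG(x)): a=5, x=-1, z=-1
After step 3 (DOUBLE(z)): a=5, x=-1, z=-2
After step 4 (COPY(z, x)): a=5, x=-1, z=-1
After step 5 (MAX(a, x)): a=5, x=-1, z=-1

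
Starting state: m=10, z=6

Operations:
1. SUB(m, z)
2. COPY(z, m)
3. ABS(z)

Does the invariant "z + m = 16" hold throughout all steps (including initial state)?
No, violated after step 1

The invariant is violated after step 1.

State at each step:
Initial: m=10, z=6
After step 1: m=4, z=6
After step 2: m=4, z=4
After step 3: m=4, z=4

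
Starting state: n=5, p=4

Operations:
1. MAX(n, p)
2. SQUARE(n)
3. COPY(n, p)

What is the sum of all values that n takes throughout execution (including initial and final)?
39

Values of n at each step:
Initial: n = 5
After step 1: n = 5
After step 2: n = 25
After step 3: n = 4
Sum = 5 + 5 + 25 + 4 = 39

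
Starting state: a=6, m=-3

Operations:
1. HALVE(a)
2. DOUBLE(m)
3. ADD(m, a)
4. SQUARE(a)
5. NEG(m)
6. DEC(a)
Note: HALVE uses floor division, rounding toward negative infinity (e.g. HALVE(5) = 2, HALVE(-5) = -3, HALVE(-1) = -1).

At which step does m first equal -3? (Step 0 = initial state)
Step 0

Tracing m:
Initial: m = -3 ← first occurrence
After step 1: m = -3
After step 2: m = -6
After step 3: m = -3
After step 4: m = -3
After step 5: m = 3
After step 6: m = 3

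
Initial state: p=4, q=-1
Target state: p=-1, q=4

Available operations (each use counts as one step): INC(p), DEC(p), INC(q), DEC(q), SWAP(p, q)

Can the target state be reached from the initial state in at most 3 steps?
Yes

Path (1 step): SWAP(p, q)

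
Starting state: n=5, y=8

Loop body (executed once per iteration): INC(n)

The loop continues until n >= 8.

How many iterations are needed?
3

Tracing iterations:
Initial: n=5, y=8
After iteration 1: n=6, y=8
After iteration 2: n=7, y=8
After iteration 3: n=8, y=8
n >= 8 now holds, so the loop exits after 3 iterations.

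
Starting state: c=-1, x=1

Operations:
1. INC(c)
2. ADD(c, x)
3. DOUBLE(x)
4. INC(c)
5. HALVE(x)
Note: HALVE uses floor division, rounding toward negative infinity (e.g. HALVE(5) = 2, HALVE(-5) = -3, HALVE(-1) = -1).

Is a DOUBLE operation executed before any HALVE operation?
Yes

First DOUBLE: step 3
First HALVE: step 5
Since 3 < 5, DOUBLE comes first.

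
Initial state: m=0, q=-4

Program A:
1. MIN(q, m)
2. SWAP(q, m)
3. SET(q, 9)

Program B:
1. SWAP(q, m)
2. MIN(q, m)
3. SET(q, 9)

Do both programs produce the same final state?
Yes

Program A final state: m=-4, q=9
Program B final state: m=-4, q=9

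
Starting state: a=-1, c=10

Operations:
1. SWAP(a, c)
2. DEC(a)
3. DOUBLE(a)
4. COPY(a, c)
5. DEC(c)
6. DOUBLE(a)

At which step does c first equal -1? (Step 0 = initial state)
Step 1

Tracing c:
Initial: c = 10
After step 1: c = -1 ← first occurrence
After step 2: c = -1
After step 3: c = -1
After step 4: c = -1
After step 5: c = -2
After step 6: c = -2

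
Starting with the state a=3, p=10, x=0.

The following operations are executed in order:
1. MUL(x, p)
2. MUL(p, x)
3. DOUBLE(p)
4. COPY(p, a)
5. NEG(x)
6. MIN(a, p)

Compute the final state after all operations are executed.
{a: 3, p: 3, x: 0}

Step-by-step execution:
Initial: a=3, p=10, x=0
After step 1 (MUL(x, p)): a=3, p=10, x=0
After step 2 (MUL(p, x)): a=3, p=0, x=0
After step 3 (DOUBLE(p)): a=3, p=0, x=0
After step 4 (COPY(p, a)): a=3, p=3, x=0
After step 5 (NEG(x)): a=3, p=3, x=0
After step 6 (MIN(a, p)): a=3, p=3, x=0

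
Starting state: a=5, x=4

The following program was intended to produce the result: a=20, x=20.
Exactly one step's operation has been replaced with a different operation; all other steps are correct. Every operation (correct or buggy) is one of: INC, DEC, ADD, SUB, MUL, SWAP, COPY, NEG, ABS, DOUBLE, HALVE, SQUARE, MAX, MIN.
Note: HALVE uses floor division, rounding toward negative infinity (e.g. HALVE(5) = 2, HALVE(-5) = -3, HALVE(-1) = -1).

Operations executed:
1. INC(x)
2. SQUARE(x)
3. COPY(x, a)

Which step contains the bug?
Step 1

Trace with buggy code:
Initial: a=5, x=4
After step 1: a=5, x=5
After step 2: a=5, x=25
After step 3: a=5, x=5
Actual final a=5, x=5 ≠ expected a=20, x=20.
Step 1 is the only position where a single-operation replacement can produce the expected result.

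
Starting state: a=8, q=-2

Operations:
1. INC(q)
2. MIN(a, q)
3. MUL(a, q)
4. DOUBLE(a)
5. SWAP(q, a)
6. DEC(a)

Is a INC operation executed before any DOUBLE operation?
Yes

First INC: step 1
First DOUBLE: step 4
Since 1 < 4, INC comes first.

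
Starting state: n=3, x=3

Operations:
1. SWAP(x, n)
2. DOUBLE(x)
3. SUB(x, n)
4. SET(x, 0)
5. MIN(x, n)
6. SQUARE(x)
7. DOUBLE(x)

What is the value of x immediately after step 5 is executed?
x = 0

Tracing x through execution:
Initial: x = 3
After step 1 (SWAP(x, n)): x = 3
After step 2 (DOUBLE(x)): x = 6
After step 3 (SUB(x, n)): x = 3
After step 4 (SET(x, 0)): x = 0
After step 5 (MIN(x, n)): x = 0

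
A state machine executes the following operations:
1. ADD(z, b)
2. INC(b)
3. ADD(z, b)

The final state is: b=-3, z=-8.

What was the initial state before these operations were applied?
b=-4, z=-1

Working backwards:
Final state: b=-3, z=-8
Before step 3 (ADD(z, b)): b=-3, z=-5
Before step 2 (INC(b)): b=-4, z=-5
Before step 1 (ADD(z, b)): b=-4, z=-1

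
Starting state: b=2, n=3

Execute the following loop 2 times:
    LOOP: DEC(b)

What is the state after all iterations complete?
b=0, n=3

Iteration trace:
Start: b=2, n=3
After iteration 1: b=1, n=3
After iteration 2: b=0, n=3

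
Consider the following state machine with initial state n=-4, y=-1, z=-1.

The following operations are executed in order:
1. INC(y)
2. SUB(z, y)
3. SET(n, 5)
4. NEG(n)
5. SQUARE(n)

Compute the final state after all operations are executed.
{n: 25, y: 0, z: -1}

Step-by-step execution:
Initial: n=-4, y=-1, z=-1
After step 1 (INC(y)): n=-4, y=0, z=-1
After step 2 (SUB(z, y)): n=-4, y=0, z=-1
After step 3 (SET(n, 5)): n=5, y=0, z=-1
After step 4 (NEG(n)): n=-5, y=0, z=-1
After step 5 (SQUARE(n)): n=25, y=0, z=-1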